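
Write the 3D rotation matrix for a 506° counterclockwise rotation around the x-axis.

Rotation matrix for counterclockwise 506° around x-axis:
cos(506°) = -0.8290, sin(506°) = 0.5592
Result: [[1, 0, 0], [0, -0.8290, -0.5592], [0, 0.5592, -0.8290]]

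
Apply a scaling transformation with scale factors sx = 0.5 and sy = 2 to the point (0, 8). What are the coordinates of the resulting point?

Scaling matrix:
[[0.50, 0], [0, 2]]
Result: (0 × 0.5, 8 × 2) = (0, 16)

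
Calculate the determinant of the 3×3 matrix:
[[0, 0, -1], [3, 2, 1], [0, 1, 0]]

Expansion along first row:
det = 0·det([[2,1],[1,0]]) - 0·det([[3,1],[0,0]]) + -1·det([[3,2],[0,1]])
    = 0·(2·0 - 1·1) - 0·(3·0 - 1·0) + -1·(3·1 - 2·0)
    = 0·-1 - 0·0 + -1·3
    = 0 + 0 + -3 = -3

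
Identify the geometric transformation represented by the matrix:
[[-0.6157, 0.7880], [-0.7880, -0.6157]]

This matrix represents: rotation by 232° counterclockwise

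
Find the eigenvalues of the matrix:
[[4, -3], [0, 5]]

Characteristic equation: det(A - λI) = 0
λ² - (trace)λ + (det) = 0
trace = 4 + 5 = 9, det = (4)(5) - (-3)(0) = 20
λ² - (9)λ + (20) = 0
λ = (9 ± √((9)² - 4·(20))) / 2 = (9 ± √1) / 2
Solving: λ = 4, 5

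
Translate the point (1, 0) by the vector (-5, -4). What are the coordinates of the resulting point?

Translation by (-5, -4) (homogeneous matrix [[1, 0, -5], [0, 1, -4], [0, 0, 1]]):
x' = 1 + -5 = -4
y' = 0 + -4 = -4
Result: (-4, -4)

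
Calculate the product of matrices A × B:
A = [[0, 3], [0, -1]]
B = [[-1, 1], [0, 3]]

Matrix multiplication:
C[0][0] = 0×-1 + 3×0 = 0
C[0][1] = 0×1 + 3×3 = 9
C[1][0] = 0×-1 + -1×0 = 0
C[1][1] = 0×1 + -1×3 = -3
Result: [[0, 9], [0, -3]]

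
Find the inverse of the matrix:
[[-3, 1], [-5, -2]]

For [[a,b],[c,d]], inverse = (1/det)·[[d,-b],[-c,a]]
det = (-3)(-2) - (1)(-5) = 6 - -5 = 11
Inverse = (1/11)·[[-2, -1], [5, -3]]
= [[-2/11, -1/11], [5/11, -3/11]]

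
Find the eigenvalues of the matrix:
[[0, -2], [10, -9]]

Characteristic equation: det(A - λI) = 0
λ² - (trace)λ + (det) = 0
trace = 0 + -9 = -9, det = (0)(-9) - (-2)(10) = 20
λ² - (-9)λ + (20) = 0
λ = (-9 ± √((-9)² - 4·(20))) / 2 = (-9 ± √1) / 2
Solving: λ = -5, -4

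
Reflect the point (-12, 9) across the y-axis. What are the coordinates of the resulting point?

Reflection across y-axis: (-12, 9) → (12, 9)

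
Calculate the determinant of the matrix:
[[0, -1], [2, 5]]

For a 2×2 matrix [[a, b], [c, d]], det = ad - bc
det = (0)(5) - (-1)(2) = 0 - -2 = 2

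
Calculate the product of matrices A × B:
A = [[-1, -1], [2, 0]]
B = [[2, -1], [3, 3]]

Matrix multiplication:
C[0][0] = -1×2 + -1×3 = -5
C[0][1] = -1×-1 + -1×3 = -2
C[1][0] = 2×2 + 0×3 = 4
C[1][1] = 2×-1 + 0×3 = -2
Result: [[-5, -2], [4, -2]]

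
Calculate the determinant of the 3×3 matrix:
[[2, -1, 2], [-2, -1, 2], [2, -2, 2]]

Expansion along first row:
det = 2·det([[-1,2],[-2,2]]) - -1·det([[-2,2],[2,2]]) + 2·det([[-2,-1],[2,-2]])
    = 2·(-1·2 - 2·-2) - -1·(-2·2 - 2·2) + 2·(-2·-2 - -1·2)
    = 2·2 - -1·-8 + 2·6
    = 4 + -8 + 12 = 8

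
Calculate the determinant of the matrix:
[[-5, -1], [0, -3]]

For a 2×2 matrix [[a, b], [c, d]], det = ad - bc
det = (-5)(-3) - (-1)(0) = 15 - 0 = 15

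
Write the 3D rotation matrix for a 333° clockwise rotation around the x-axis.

Rotation matrix for clockwise 333° around x-axis:
A clockwise rotation by 333° is a counterclockwise rotation by -333°.
cos(-333°) = 0.8910, sin(-333°) = 0.4540
Result: [[1, 0, 0], [0, 0.8910, -0.4540], [0, 0.4540, 0.8910]]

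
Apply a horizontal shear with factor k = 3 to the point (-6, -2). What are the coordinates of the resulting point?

Shear matrix for horizontal shear with factor k = 3:
[[1, 3], [0, 1]]
Result: (-6, -2) → (-12, -2)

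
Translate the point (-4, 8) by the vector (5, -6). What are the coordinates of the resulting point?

Translation by (5, -6) (homogeneous matrix [[1, 0, 5], [0, 1, -6], [0, 0, 1]]):
x' = -4 + 5 = 1
y' = 8 + -6 = 2
Result: (1, 2)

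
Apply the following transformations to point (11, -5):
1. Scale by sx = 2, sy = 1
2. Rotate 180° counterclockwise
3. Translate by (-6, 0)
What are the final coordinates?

Step 1: Scale → (22, -5)
Step 2: Rotate 180° → (-22, 5)
Step 3: Translate → (-28, 5)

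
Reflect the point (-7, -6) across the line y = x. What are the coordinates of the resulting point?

Reflection across line y = x: (-7, -6) → (-6, -7)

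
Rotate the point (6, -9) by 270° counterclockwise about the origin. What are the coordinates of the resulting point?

Rotation matrix for 270°: [[cos 270°, -sin 270°], [sin 270°, cos 270°]] = [[0, 1], [-1, 0]]
[[0, 1], [-1, 0]] × [6, -9]ᵀ = [-9, -6]ᵀ
Result: (-9, -6)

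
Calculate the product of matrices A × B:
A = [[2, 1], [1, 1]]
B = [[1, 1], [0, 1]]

Matrix multiplication:
C[0][0] = 2×1 + 1×0 = 2
C[0][1] = 2×1 + 1×1 = 3
C[1][0] = 1×1 + 1×0 = 1
C[1][1] = 1×1 + 1×1 = 2
Result: [[2, 3], [1, 2]]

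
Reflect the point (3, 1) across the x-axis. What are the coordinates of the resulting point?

Reflection across x-axis: (3, 1) → (3, -1)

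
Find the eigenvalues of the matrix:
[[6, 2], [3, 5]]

Characteristic equation: det(A - λI) = 0
λ² - (trace)λ + (det) = 0
trace = 6 + 5 = 11, det = (6)(5) - (2)(3) = 24
λ² - (11)λ + (24) = 0
λ = (11 ± √((11)² - 4·(24))) / 2 = (11 ± √25) / 2
Solving: λ = 3, 8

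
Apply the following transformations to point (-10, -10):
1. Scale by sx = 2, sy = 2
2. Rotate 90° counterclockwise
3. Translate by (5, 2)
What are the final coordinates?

Step 1: Scale → (-20, -20)
Step 2: Rotate 90° → (20, -20)
Step 3: Translate → (25, -18)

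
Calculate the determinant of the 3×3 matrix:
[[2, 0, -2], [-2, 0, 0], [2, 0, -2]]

Expansion along first row:
det = 2·det([[0,0],[0,-2]]) - 0·det([[-2,0],[2,-2]]) + -2·det([[-2,0],[2,0]])
    = 2·(0·-2 - 0·0) - 0·(-2·-2 - 0·2) + -2·(-2·0 - 0·2)
    = 2·0 - 0·4 + -2·0
    = 0 + 0 + 0 = 0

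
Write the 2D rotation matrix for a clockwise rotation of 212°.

Rotation matrix formula: [[cos θ, -sin θ], [sin θ, cos θ]]
A clockwise rotation by 212° is equivalent to a counterclockwise rotation by -212°.
For θ = -212°:
cos(-212°) = -0.8480
sin(-212°) = 0.5299
Result: [[-0.8480, -0.5299], [0.5299, -0.8480]]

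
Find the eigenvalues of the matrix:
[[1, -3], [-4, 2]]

Characteristic equation: det(A - λI) = 0
λ² - (trace)λ + (det) = 0
trace = 1 + 2 = 3, det = (1)(2) - (-3)(-4) = -10
λ² - (3)λ + (-10) = 0
λ = (3 ± √((3)² - 4·(-10))) / 2 = (3 ± √49) / 2
Solving: λ = -2, 5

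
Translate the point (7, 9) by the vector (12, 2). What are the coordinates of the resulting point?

Translation by (12, 2) (homogeneous matrix [[1, 0, 12], [0, 1, 2], [0, 0, 1]]):
x' = 7 + 12 = 19
y' = 9 + 2 = 11
Result: (19, 11)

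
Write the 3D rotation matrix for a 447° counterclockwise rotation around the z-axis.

Rotation matrix for counterclockwise 447° around z-axis:
cos(447°) = 0.0523, sin(447°) = 0.9986
Result: [[0.0523, -0.9986, 0], [0.9986, 0.0523, 0], [0, 0, 1]]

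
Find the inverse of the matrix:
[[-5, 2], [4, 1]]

For [[a,b],[c,d]], inverse = (1/det)·[[d,-b],[-c,a]]
det = (-5)(1) - (2)(4) = -5 - 8 = -13
Inverse = (1/-13)·[[1, -2], [-4, -5]]
= [[-1/13, 2/13], [4/13, 5/13]]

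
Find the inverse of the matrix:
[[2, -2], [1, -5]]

For [[a,b],[c,d]], inverse = (1/det)·[[d,-b],[-c,a]]
det = (2)(-5) - (-2)(1) = -10 - -2 = -8
Inverse = (1/-8)·[[-5, 2], [-1, 2]]
= [[5/8, -1/4], [1/8, -1/4]]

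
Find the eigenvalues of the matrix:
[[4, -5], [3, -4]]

Characteristic equation: det(A - λI) = 0
λ² - (trace)λ + (det) = 0
trace = 4 + -4 = 0, det = (4)(-4) - (-5)(3) = -1
λ² - (0)λ + (-1) = 0
λ = (0 ± √((0)² - 4·(-1))) / 2 = (0 ± √4) / 2
Solving: λ = -1, 1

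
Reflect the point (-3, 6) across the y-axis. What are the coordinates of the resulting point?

Reflection across y-axis: (-3, 6) → (3, 6)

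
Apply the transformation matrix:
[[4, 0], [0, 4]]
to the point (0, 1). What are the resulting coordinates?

Matrix multiplication:
[[4, 0], [0, 4]] × [0, 1]ᵀ
= [(4)(0) + (0)(1), (0)(0) + (4)(1)]ᵀ
= [0, 4]ᵀ
Result: (0, 4)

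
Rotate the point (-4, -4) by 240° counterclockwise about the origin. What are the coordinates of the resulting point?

Rotation matrix for 240°: [[cos 240°, -sin 240°], [sin 240°, cos 240°]] ≈ [[-0.500000, 0.866025], [-0.866025, -0.500000]]
[[-0.500000, 0.866025], [-0.866025, -0.500000]] × [-4, -4]ᵀ ≈ [-1.4641, 5.4641]ᵀ
Result: (-1.4641, 5.4641)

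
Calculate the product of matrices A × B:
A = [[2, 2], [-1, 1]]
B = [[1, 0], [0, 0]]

Matrix multiplication:
C[0][0] = 2×1 + 2×0 = 2
C[0][1] = 2×0 + 2×0 = 0
C[1][0] = -1×1 + 1×0 = -1
C[1][1] = -1×0 + 1×0 = 0
Result: [[2, 0], [-1, 0]]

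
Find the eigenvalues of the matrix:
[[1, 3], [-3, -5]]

Characteristic equation: det(A - λI) = 0
λ² - (trace)λ + (det) = 0
trace = 1 + -5 = -4, det = (1)(-5) - (3)(-3) = 4
λ² - (-4)λ + (4) = 0
λ = (-4 ± √((-4)² - 4·(4))) / 2 = (-4 ± √0) / 2
Solving: λ = -2, -2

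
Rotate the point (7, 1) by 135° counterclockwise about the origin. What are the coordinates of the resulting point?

Rotation matrix for 135°: [[cos 135°, -sin 135°], [sin 135°, cos 135°]] ≈ [[-0.707107, -0.707107], [0.707107, -0.707107]]
[[-0.707107, -0.707107], [0.707107, -0.707107]] × [7, 1]ᵀ ≈ [-5.6569, 4.2426]ᵀ
Result: (-5.6569, 4.2426)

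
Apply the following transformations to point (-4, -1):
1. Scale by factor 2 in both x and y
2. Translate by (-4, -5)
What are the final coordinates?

Step 1: Scale (-4, -1) by 2 → (-8, -2)
Step 2: Translate by (-4, -5) → (-12, -7)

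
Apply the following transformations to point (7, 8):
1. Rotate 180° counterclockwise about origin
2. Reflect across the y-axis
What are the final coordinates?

Step 1: Rotate 180° → (-7, -8)
Step 2: Reflect across y-axis → (7, -8)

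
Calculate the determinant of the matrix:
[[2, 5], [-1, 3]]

For a 2×2 matrix [[a, b], [c, d]], det = ad - bc
det = (2)(3) - (5)(-1) = 6 - -5 = 11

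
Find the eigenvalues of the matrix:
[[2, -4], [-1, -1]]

Characteristic equation: det(A - λI) = 0
λ² - (trace)λ + (det) = 0
trace = 2 + -1 = 1, det = (2)(-1) - (-4)(-1) = -6
λ² - (1)λ + (-6) = 0
λ = (1 ± √((1)² - 4·(-6))) / 2 = (1 ± √25) / 2
Solving: λ = -2, 3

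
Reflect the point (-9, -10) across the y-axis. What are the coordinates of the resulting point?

Reflection across y-axis: (-9, -10) → (9, -10)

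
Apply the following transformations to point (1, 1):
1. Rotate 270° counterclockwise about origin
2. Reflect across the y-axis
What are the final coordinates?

Step 1: Rotate 270° → (1, -1)
Step 2: Reflect across y-axis → (-1, -1)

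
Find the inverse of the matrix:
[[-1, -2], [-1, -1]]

For [[a,b],[c,d]], inverse = (1/det)·[[d,-b],[-c,a]]
det = (-1)(-1) - (-2)(-1) = 1 - 2 = -1
Inverse = (1/-1)·[[-1, 2], [1, -1]]
= [[1, -2], [-1, 1]]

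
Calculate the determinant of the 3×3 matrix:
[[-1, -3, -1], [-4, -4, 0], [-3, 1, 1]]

Expansion along first row:
det = -1·det([[-4,0],[1,1]]) - -3·det([[-4,0],[-3,1]]) + -1·det([[-4,-4],[-3,1]])
    = -1·(-4·1 - 0·1) - -3·(-4·1 - 0·-3) + -1·(-4·1 - -4·-3)
    = -1·-4 - -3·-4 + -1·-16
    = 4 + -12 + 16 = 8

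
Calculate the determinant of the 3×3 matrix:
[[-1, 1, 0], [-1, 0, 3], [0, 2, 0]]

Expansion along first row:
det = -1·det([[0,3],[2,0]]) - 1·det([[-1,3],[0,0]]) + 0·det([[-1,0],[0,2]])
    = -1·(0·0 - 3·2) - 1·(-1·0 - 3·0) + 0·(-1·2 - 0·0)
    = -1·-6 - 1·0 + 0·-2
    = 6 + 0 + 0 = 6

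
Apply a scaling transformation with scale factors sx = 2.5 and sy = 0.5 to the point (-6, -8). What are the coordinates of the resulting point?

Scaling matrix:
[[2.50, 0], [0, 0.50]]
Result: (-6 × 2.5, -8 × 0.5) = (-15, -4)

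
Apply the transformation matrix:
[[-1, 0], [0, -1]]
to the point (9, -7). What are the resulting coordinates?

Matrix multiplication:
[[-1, 0], [0, -1]] × [9, -7]ᵀ
= [(-1)(9) + (0)(-7), (0)(9) + (-1)(-7)]ᵀ
= [-9, 7]ᵀ
Result: (-9, 7)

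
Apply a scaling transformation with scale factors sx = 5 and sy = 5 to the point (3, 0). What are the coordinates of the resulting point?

Scaling matrix:
[[5, 0], [0, 5]]
Result: (3 × 5, 0 × 5) = (15, 0)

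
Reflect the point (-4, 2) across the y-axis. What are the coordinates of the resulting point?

Reflection across y-axis: (-4, 2) → (4, 2)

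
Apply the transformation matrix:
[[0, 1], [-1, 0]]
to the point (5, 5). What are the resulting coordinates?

Matrix multiplication:
[[0, 1], [-1, 0]] × [5, 5]ᵀ
= [(0)(5) + (1)(5), (-1)(5) + (0)(5)]ᵀ
= [5, -5]ᵀ
Result: (5, -5)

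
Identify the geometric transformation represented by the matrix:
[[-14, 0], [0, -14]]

This matrix represents: uniform scaling by factor -14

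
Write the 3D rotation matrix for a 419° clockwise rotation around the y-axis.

Rotation matrix for clockwise 419° around y-axis:
A clockwise rotation by 419° is a counterclockwise rotation by -419°.
cos(-419°) = 0.5150, sin(-419°) = -0.8572
Result: [[0.5150, 0, -0.8572], [0, 1, 0], [0.8572, 0, 0.5150]]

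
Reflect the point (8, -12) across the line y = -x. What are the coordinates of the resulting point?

Reflection across line y = -x: (8, -12) → (12, -8)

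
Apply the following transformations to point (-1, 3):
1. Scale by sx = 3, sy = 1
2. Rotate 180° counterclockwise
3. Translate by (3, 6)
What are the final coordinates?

Step 1: Scale → (-3, 3)
Step 2: Rotate 180° → (3, -3)
Step 3: Translate → (6, 3)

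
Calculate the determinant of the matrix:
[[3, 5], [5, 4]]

For a 2×2 matrix [[a, b], [c, d]], det = ad - bc
det = (3)(4) - (5)(5) = 12 - 25 = -13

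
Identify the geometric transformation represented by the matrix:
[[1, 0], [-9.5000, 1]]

This matrix represents: vertical shear with factor -9.5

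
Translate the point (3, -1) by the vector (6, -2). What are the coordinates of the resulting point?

Translation by (6, -2) (homogeneous matrix [[1, 0, 6], [0, 1, -2], [0, 0, 1]]):
x' = 3 + 6 = 9
y' = -1 + -2 = -3
Result: (9, -3)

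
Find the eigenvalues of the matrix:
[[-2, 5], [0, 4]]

Characteristic equation: det(A - λI) = 0
λ² - (trace)λ + (det) = 0
trace = -2 + 4 = 2, det = (-2)(4) - (5)(0) = -8
λ² - (2)λ + (-8) = 0
λ = (2 ± √((2)² - 4·(-8))) / 2 = (2 ± √36) / 2
Solving: λ = -2, 4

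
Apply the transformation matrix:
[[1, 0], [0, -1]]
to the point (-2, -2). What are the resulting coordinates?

Matrix multiplication:
[[1, 0], [0, -1]] × [-2, -2]ᵀ
= [(1)(-2) + (0)(-2), (0)(-2) + (-1)(-2)]ᵀ
= [-2, 2]ᵀ
Result: (-2, 2)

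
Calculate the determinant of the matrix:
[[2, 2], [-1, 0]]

For a 2×2 matrix [[a, b], [c, d]], det = ad - bc
det = (2)(0) - (2)(-1) = 0 - -2 = 2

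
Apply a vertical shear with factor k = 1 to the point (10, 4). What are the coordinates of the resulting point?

Shear matrix for vertical shear with factor k = 1:
[[1, 0], [1, 1]]
Result: (10, 4) → (10, 14)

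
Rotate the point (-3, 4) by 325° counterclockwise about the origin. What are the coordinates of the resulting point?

Rotation matrix for 325°: [[cos 325°, -sin 325°], [sin 325°, cos 325°]] ≈ [[0.819152, 0.573576], [-0.573576, 0.819152]]
[[0.819152, 0.573576], [-0.573576, 0.819152]] × [-3, 4]ᵀ ≈ [-0.1632, 4.9973]ᵀ
Result: (-0.1632, 4.9973)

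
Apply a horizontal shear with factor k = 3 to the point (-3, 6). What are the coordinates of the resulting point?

Shear matrix for horizontal shear with factor k = 3:
[[1, 3], [0, 1]]
Result: (-3, 6) → (15, 6)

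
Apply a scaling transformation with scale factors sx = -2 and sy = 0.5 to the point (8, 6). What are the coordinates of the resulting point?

Scaling matrix:
[[-2, 0], [0, 0.50]]
Result: (8 × -2, 6 × 0.5) = (-16, 3)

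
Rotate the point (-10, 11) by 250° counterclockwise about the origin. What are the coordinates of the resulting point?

Rotation matrix for 250°: [[cos 250°, -sin 250°], [sin 250°, cos 250°]] ≈ [[-0.342020, 0.939693], [-0.939693, -0.342020]]
[[-0.342020, 0.939693], [-0.939693, -0.342020]] × [-10, 11]ᵀ ≈ [13.7568, 5.6347]ᵀ
Result: (13.7568, 5.6347)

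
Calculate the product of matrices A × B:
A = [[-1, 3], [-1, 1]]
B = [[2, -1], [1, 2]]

Matrix multiplication:
C[0][0] = -1×2 + 3×1 = 1
C[0][1] = -1×-1 + 3×2 = 7
C[1][0] = -1×2 + 1×1 = -1
C[1][1] = -1×-1 + 1×2 = 3
Result: [[1, 7], [-1, 3]]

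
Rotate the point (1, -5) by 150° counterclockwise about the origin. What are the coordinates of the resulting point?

Rotation matrix for 150°: [[cos 150°, -sin 150°], [sin 150°, cos 150°]] ≈ [[-0.866025, -0.500000], [0.500000, -0.866025]]
[[-0.866025, -0.500000], [0.500000, -0.866025]] × [1, -5]ᵀ ≈ [1.6340, 4.8301]ᵀ
Result: (1.6340, 4.8301)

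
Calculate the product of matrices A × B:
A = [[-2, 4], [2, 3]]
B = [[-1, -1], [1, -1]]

Matrix multiplication:
C[0][0] = -2×-1 + 4×1 = 6
C[0][1] = -2×-1 + 4×-1 = -2
C[1][0] = 2×-1 + 3×1 = 1
C[1][1] = 2×-1 + 3×-1 = -5
Result: [[6, -2], [1, -5]]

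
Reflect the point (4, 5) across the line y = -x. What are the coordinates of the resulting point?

Reflection across line y = -x: (4, 5) → (-5, -4)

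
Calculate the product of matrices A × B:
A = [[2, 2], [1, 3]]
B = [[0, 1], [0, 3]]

Matrix multiplication:
C[0][0] = 2×0 + 2×0 = 0
C[0][1] = 2×1 + 2×3 = 8
C[1][0] = 1×0 + 3×0 = 0
C[1][1] = 1×1 + 3×3 = 10
Result: [[0, 8], [0, 10]]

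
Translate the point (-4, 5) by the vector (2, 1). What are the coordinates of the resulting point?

Translation by (2, 1) (homogeneous matrix [[1, 0, 2], [0, 1, 1], [0, 0, 1]]):
x' = -4 + 2 = -2
y' = 5 + 1 = 6
Result: (-2, 6)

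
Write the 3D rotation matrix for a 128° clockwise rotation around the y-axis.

Rotation matrix for clockwise 128° around y-axis:
A clockwise rotation by 128° is a counterclockwise rotation by -128°.
cos(-128°) = -0.6157, sin(-128°) = -0.7880
Result: [[-0.6157, 0, -0.7880], [0, 1, 0], [0.7880, 0, -0.6157]]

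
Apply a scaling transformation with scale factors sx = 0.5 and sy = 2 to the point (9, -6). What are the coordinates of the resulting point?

Scaling matrix:
[[0.50, 0], [0, 2]]
Result: (9 × 0.5, -6 × 2) = (4.5, -12)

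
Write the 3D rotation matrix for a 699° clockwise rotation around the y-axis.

Rotation matrix for clockwise 699° around y-axis:
A clockwise rotation by 699° is a counterclockwise rotation by -699°.
cos(-699°) = 0.9336, sin(-699°) = 0.3584
Result: [[0.9336, 0, 0.3584], [0, 1, 0], [-0.3584, 0, 0.9336]]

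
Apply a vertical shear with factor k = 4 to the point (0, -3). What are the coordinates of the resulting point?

Shear matrix for vertical shear with factor k = 4:
[[1, 0], [4, 1]]
Result: (0, -3) → (0, -3)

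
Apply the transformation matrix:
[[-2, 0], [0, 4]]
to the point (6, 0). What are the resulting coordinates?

Matrix multiplication:
[[-2, 0], [0, 4]] × [6, 0]ᵀ
= [(-2)(6) + (0)(0), (0)(6) + (4)(0)]ᵀ
= [-12, 0]ᵀ
Result: (-12, 0)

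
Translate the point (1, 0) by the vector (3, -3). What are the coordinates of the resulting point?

Translation by (3, -3) (homogeneous matrix [[1, 0, 3], [0, 1, -3], [0, 0, 1]]):
x' = 1 + 3 = 4
y' = 0 + -3 = -3
Result: (4, -3)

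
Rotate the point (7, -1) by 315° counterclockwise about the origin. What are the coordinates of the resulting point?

Rotation matrix for 315°: [[cos 315°, -sin 315°], [sin 315°, cos 315°]] ≈ [[0.707107, 0.707107], [-0.707107, 0.707107]]
[[0.707107, 0.707107], [-0.707107, 0.707107]] × [7, -1]ᵀ ≈ [4.2426, -5.6569]ᵀ
Result: (4.2426, -5.6569)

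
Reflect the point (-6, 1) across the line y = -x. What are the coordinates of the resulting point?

Reflection across line y = -x: (-6, 1) → (-1, 6)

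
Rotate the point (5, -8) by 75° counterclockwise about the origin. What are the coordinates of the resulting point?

Rotation matrix for 75°: [[cos 75°, -sin 75°], [sin 75°, cos 75°]] ≈ [[0.258819, -0.965926], [0.965926, 0.258819]]
[[0.258819, -0.965926], [0.965926, 0.258819]] × [5, -8]ᵀ ≈ [9.0215, 2.7591]ᵀ
Result: (9.0215, 2.7591)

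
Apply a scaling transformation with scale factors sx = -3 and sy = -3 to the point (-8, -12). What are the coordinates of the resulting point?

Scaling matrix:
[[-3, 0], [0, -3]]
Result: (-8 × -3, -12 × -3) = (24, 36)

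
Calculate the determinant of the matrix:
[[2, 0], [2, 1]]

For a 2×2 matrix [[a, b], [c, d]], det = ad - bc
det = (2)(1) - (0)(2) = 2 - 0 = 2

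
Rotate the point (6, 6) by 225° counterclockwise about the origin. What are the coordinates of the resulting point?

Rotation matrix for 225°: [[cos 225°, -sin 225°], [sin 225°, cos 225°]] ≈ [[-0.707107, 0.707107], [-0.707107, -0.707107]]
[[-0.707107, 0.707107], [-0.707107, -0.707107]] × [6, 6]ᵀ ≈ [0, -8.4853]ᵀ
Result: (0, -8.4853)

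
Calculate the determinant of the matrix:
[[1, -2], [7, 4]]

For a 2×2 matrix [[a, b], [c, d]], det = ad - bc
det = (1)(4) - (-2)(7) = 4 - -14 = 18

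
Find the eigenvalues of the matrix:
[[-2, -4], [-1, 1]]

Characteristic equation: det(A - λI) = 0
λ² - (trace)λ + (det) = 0
trace = -2 + 1 = -1, det = (-2)(1) - (-4)(-1) = -6
λ² - (-1)λ + (-6) = 0
λ = (-1 ± √((-1)² - 4·(-6))) / 2 = (-1 ± √25) / 2
Solving: λ = -3, 2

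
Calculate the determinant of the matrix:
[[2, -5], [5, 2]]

For a 2×2 matrix [[a, b], [c, d]], det = ad - bc
det = (2)(2) - (-5)(5) = 4 - -25 = 29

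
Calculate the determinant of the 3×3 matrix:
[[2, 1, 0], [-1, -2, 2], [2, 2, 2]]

Expansion along first row:
det = 2·det([[-2,2],[2,2]]) - 1·det([[-1,2],[2,2]]) + 0·det([[-1,-2],[2,2]])
    = 2·(-2·2 - 2·2) - 1·(-1·2 - 2·2) + 0·(-1·2 - -2·2)
    = 2·-8 - 1·-6 + 0·2
    = -16 + 6 + 0 = -10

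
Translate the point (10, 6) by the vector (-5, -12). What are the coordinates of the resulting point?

Translation by (-5, -12) (homogeneous matrix [[1, 0, -5], [0, 1, -12], [0, 0, 1]]):
x' = 10 + -5 = 5
y' = 6 + -12 = -6
Result: (5, -6)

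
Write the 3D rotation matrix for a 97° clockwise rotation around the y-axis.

Rotation matrix for clockwise 97° around y-axis:
A clockwise rotation by 97° is a counterclockwise rotation by -97°.
cos(-97°) = -0.1219, sin(-97°) = -0.9925
Result: [[-0.1219, 0, -0.9925], [0, 1, 0], [0.9925, 0, -0.1219]]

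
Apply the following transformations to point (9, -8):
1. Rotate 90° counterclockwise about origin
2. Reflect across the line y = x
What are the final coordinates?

Step 1: Rotate 90° → (8, 9)
Step 2: Reflect across line y = x → (9, 8)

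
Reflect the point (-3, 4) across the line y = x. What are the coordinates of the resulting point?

Reflection across line y = x: (-3, 4) → (4, -3)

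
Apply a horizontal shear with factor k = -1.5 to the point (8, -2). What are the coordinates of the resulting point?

Shear matrix for horizontal shear with factor k = -1.5:
[[1, -1.50], [0, 1]]
Result: (8, -2) → (11, -2)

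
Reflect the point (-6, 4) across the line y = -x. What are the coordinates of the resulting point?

Reflection across line y = -x: (-6, 4) → (-4, 6)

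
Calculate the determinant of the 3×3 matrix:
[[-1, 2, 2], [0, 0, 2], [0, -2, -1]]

Expansion along first row:
det = -1·det([[0,2],[-2,-1]]) - 2·det([[0,2],[0,-1]]) + 2·det([[0,0],[0,-2]])
    = -1·(0·-1 - 2·-2) - 2·(0·-1 - 2·0) + 2·(0·-2 - 0·0)
    = -1·4 - 2·0 + 2·0
    = -4 + 0 + 0 = -4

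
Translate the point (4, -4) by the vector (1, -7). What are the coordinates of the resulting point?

Translation by (1, -7) (homogeneous matrix [[1, 0, 1], [0, 1, -7], [0, 0, 1]]):
x' = 4 + 1 = 5
y' = -4 + -7 = -11
Result: (5, -11)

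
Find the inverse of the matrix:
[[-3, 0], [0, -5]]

For [[a,b],[c,d]], inverse = (1/det)·[[d,-b],[-c,a]]
det = (-3)(-5) - (0)(0) = 15 - 0 = 15
Inverse = (1/15)·[[-5, 0], [0, -3]]
= [[-1/3, 0], [0, -1/5]]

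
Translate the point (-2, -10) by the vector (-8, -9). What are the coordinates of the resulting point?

Translation by (-8, -9) (homogeneous matrix [[1, 0, -8], [0, 1, -9], [0, 0, 1]]):
x' = -2 + -8 = -10
y' = -10 + -9 = -19
Result: (-10, -19)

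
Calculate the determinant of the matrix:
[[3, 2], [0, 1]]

For a 2×2 matrix [[a, b], [c, d]], det = ad - bc
det = (3)(1) - (2)(0) = 3 - 0 = 3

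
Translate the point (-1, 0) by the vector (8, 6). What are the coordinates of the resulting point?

Translation by (8, 6) (homogeneous matrix [[1, 0, 8], [0, 1, 6], [0, 0, 1]]):
x' = -1 + 8 = 7
y' = 0 + 6 = 6
Result: (7, 6)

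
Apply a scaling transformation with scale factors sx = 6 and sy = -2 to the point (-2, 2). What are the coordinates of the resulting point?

Scaling matrix:
[[6, 0], [0, -2]]
Result: (-2 × 6, 2 × -2) = (-12, -4)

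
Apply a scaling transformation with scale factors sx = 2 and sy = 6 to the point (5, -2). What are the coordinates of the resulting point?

Scaling matrix:
[[2, 0], [0, 6]]
Result: (5 × 2, -2 × 6) = (10, -12)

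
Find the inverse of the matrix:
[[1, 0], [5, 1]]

For [[a,b],[c,d]], inverse = (1/det)·[[d,-b],[-c,a]]
det = (1)(1) - (0)(5) = 1 - 0 = 1
Inverse = [[1, 0], [-5, 1]]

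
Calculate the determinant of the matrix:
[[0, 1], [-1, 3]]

For a 2×2 matrix [[a, b], [c, d]], det = ad - bc
det = (0)(3) - (1)(-1) = 0 - -1 = 1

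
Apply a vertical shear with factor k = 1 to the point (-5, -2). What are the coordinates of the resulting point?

Shear matrix for vertical shear with factor k = 1:
[[1, 0], [1, 1]]
Result: (-5, -2) → (-5, -7)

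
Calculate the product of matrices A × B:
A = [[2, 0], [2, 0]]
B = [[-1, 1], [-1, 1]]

Matrix multiplication:
C[0][0] = 2×-1 + 0×-1 = -2
C[0][1] = 2×1 + 0×1 = 2
C[1][0] = 2×-1 + 0×-1 = -2
C[1][1] = 2×1 + 0×1 = 2
Result: [[-2, 2], [-2, 2]]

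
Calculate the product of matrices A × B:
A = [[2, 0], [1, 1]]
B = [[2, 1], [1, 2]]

Matrix multiplication:
C[0][0] = 2×2 + 0×1 = 4
C[0][1] = 2×1 + 0×2 = 2
C[1][0] = 1×2 + 1×1 = 3
C[1][1] = 1×1 + 1×2 = 3
Result: [[4, 2], [3, 3]]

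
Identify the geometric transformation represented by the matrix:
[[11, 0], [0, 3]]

This matrix represents: non-uniform scaling by sx = 11, sy = 3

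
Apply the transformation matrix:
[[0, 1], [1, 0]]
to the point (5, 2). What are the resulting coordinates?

Matrix multiplication:
[[0, 1], [1, 0]] × [5, 2]ᵀ
= [(0)(5) + (1)(2), (1)(5) + (0)(2)]ᵀ
= [2, 5]ᵀ
Result: (2, 5)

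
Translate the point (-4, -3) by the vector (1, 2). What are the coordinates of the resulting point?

Translation by (1, 2) (homogeneous matrix [[1, 0, 1], [0, 1, 2], [0, 0, 1]]):
x' = -4 + 1 = -3
y' = -3 + 2 = -1
Result: (-3, -1)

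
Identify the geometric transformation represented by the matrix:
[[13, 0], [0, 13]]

This matrix represents: uniform scaling by factor 13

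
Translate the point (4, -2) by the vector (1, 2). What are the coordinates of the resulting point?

Translation by (1, 2) (homogeneous matrix [[1, 0, 1], [0, 1, 2], [0, 0, 1]]):
x' = 4 + 1 = 5
y' = -2 + 2 = 0
Result: (5, 0)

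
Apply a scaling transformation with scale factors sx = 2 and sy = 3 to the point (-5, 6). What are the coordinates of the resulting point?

Scaling matrix:
[[2, 0], [0, 3]]
Result: (-5 × 2, 6 × 3) = (-10, 18)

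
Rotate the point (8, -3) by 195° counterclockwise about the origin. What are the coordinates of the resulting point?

Rotation matrix for 195°: [[cos 195°, -sin 195°], [sin 195°, cos 195°]] ≈ [[-0.965926, 0.258819], [-0.258819, -0.965926]]
[[-0.965926, 0.258819], [-0.258819, -0.965926]] × [8, -3]ᵀ ≈ [-8.5039, 0.8272]ᵀ
Result: (-8.5039, 0.8272)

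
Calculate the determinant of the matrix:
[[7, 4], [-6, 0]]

For a 2×2 matrix [[a, b], [c, d]], det = ad - bc
det = (7)(0) - (4)(-6) = 0 - -24 = 24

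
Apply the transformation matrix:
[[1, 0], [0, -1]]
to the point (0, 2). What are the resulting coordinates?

Matrix multiplication:
[[1, 0], [0, -1]] × [0, 2]ᵀ
= [(1)(0) + (0)(2), (0)(0) + (-1)(2)]ᵀ
= [0, -2]ᵀ
Result: (0, -2)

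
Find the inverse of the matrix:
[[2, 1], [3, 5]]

For [[a,b],[c,d]], inverse = (1/det)·[[d,-b],[-c,a]]
det = (2)(5) - (1)(3) = 10 - 3 = 7
Inverse = (1/7)·[[5, -1], [-3, 2]]
= [[5/7, -1/7], [-3/7, 2/7]]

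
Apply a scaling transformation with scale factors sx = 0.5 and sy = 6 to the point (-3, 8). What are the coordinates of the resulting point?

Scaling matrix:
[[0.50, 0], [0, 6]]
Result: (-3 × 0.5, 8 × 6) = (-1.5, 48)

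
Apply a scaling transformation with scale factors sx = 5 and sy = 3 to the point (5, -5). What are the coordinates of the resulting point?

Scaling matrix:
[[5, 0], [0, 3]]
Result: (5 × 5, -5 × 3) = (25, -15)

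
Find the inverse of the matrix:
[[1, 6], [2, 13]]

For [[a,b],[c,d]], inverse = (1/det)·[[d,-b],[-c,a]]
det = (1)(13) - (6)(2) = 13 - 12 = 1
Inverse = [[13, -6], [-2, 1]]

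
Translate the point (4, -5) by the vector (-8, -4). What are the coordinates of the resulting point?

Translation by (-8, -4) (homogeneous matrix [[1, 0, -8], [0, 1, -4], [0, 0, 1]]):
x' = 4 + -8 = -4
y' = -5 + -4 = -9
Result: (-4, -9)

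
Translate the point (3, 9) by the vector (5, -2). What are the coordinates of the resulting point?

Translation by (5, -2) (homogeneous matrix [[1, 0, 5], [0, 1, -2], [0, 0, 1]]):
x' = 3 + 5 = 8
y' = 9 + -2 = 7
Result: (8, 7)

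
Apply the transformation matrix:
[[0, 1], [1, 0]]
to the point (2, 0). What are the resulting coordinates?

Matrix multiplication:
[[0, 1], [1, 0]] × [2, 0]ᵀ
= [(0)(2) + (1)(0), (1)(2) + (0)(0)]ᵀ
= [0, 2]ᵀ
Result: (0, 2)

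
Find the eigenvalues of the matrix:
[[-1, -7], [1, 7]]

Characteristic equation: det(A - λI) = 0
λ² - (trace)λ + (det) = 0
trace = -1 + 7 = 6, det = (-1)(7) - (-7)(1) = 0
λ² - (6)λ + (0) = 0
λ = (6 ± √((6)² - 4·(0))) / 2 = (6 ± √36) / 2
Solving: λ = 0, 6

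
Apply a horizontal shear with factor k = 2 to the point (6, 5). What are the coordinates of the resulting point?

Shear matrix for horizontal shear with factor k = 2:
[[1, 2], [0, 1]]
Result: (6, 5) → (16, 5)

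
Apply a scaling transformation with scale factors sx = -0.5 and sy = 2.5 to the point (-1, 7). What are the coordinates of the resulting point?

Scaling matrix:
[[-0.50, 0], [0, 2.50]]
Result: (-1 × -0.5, 7 × 2.5) = (0.5, 17.5)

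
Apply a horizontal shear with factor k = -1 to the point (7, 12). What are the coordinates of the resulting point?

Shear matrix for horizontal shear with factor k = -1:
[[1, -1], [0, 1]]
Result: (7, 12) → (-5, 12)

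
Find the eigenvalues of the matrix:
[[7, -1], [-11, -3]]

Characteristic equation: det(A - λI) = 0
λ² - (trace)λ + (det) = 0
trace = 7 + -3 = 4, det = (7)(-3) - (-1)(-11) = -32
λ² - (4)λ + (-32) = 0
λ = (4 ± √((4)² - 4·(-32))) / 2 = (4 ± √144) / 2
Solving: λ = -4, 8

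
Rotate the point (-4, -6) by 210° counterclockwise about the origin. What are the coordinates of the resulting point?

Rotation matrix for 210°: [[cos 210°, -sin 210°], [sin 210°, cos 210°]] ≈ [[-0.866025, 0.500000], [-0.500000, -0.866025]]
[[-0.866025, 0.500000], [-0.500000, -0.866025]] × [-4, -6]ᵀ ≈ [0.4641, 7.1962]ᵀ
Result: (0.4641, 7.1962)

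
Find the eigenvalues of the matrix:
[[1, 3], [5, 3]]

Characteristic equation: det(A - λI) = 0
λ² - (trace)λ + (det) = 0
trace = 1 + 3 = 4, det = (1)(3) - (3)(5) = -12
λ² - (4)λ + (-12) = 0
λ = (4 ± √((4)² - 4·(-12))) / 2 = (4 ± √64) / 2
Solving: λ = -2, 6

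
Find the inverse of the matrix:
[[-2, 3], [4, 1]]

For [[a,b],[c,d]], inverse = (1/det)·[[d,-b],[-c,a]]
det = (-2)(1) - (3)(4) = -2 - 12 = -14
Inverse = (1/-14)·[[1, -3], [-4, -2]]
= [[-1/14, 3/14], [2/7, 1/7]]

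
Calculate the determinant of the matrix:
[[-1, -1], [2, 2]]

For a 2×2 matrix [[a, b], [c, d]], det = ad - bc
det = (-1)(2) - (-1)(2) = -2 - -2 = 0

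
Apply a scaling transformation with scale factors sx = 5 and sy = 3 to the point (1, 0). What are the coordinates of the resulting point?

Scaling matrix:
[[5, 0], [0, 3]]
Result: (1 × 5, 0 × 3) = (5, 0)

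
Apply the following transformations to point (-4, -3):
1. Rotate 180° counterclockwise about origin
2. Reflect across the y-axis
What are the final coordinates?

Step 1: Rotate 180° → (4, 3)
Step 2: Reflect across y-axis → (-4, 3)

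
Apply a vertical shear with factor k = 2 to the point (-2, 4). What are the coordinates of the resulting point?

Shear matrix for vertical shear with factor k = 2:
[[1, 0], [2, 1]]
Result: (-2, 4) → (-2, 0)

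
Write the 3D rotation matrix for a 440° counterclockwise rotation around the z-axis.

Rotation matrix for counterclockwise 440° around z-axis:
cos(440°) = 0.1736, sin(440°) = 0.9848
Result: [[0.1736, -0.9848, 0], [0.9848, 0.1736, 0], [0, 0, 1]]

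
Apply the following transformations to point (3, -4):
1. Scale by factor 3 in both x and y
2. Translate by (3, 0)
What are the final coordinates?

Step 1: Scale (3, -4) by 3 → (9, -12)
Step 2: Translate by (3, 0) → (12, -12)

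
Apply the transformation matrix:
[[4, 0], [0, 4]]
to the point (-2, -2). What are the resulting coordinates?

Matrix multiplication:
[[4, 0], [0, 4]] × [-2, -2]ᵀ
= [(4)(-2) + (0)(-2), (0)(-2) + (4)(-2)]ᵀ
= [-8, -8]ᵀ
Result: (-8, -8)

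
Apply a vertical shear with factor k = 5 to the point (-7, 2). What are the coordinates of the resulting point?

Shear matrix for vertical shear with factor k = 5:
[[1, 0], [5, 1]]
Result: (-7, 2) → (-7, -33)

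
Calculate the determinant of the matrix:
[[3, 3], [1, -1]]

For a 2×2 matrix [[a, b], [c, d]], det = ad - bc
det = (3)(-1) - (3)(1) = -3 - 3 = -6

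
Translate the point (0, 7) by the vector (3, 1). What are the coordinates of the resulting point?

Translation by (3, 1) (homogeneous matrix [[1, 0, 3], [0, 1, 1], [0, 0, 1]]):
x' = 0 + 3 = 3
y' = 7 + 1 = 8
Result: (3, 8)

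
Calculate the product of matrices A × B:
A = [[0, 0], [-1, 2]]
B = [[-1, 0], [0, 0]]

Matrix multiplication:
C[0][0] = 0×-1 + 0×0 = 0
C[0][1] = 0×0 + 0×0 = 0
C[1][0] = -1×-1 + 2×0 = 1
C[1][1] = -1×0 + 2×0 = 0
Result: [[0, 0], [1, 0]]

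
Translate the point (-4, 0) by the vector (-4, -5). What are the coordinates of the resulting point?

Translation by (-4, -5) (homogeneous matrix [[1, 0, -4], [0, 1, -5], [0, 0, 1]]):
x' = -4 + -4 = -8
y' = 0 + -5 = -5
Result: (-8, -5)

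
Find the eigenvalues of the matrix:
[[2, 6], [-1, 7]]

Characteristic equation: det(A - λI) = 0
λ² - (trace)λ + (det) = 0
trace = 2 + 7 = 9, det = (2)(7) - (6)(-1) = 20
λ² - (9)λ + (20) = 0
λ = (9 ± √((9)² - 4·(20))) / 2 = (9 ± √1) / 2
Solving: λ = 4, 5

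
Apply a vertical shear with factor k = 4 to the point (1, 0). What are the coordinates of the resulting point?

Shear matrix for vertical shear with factor k = 4:
[[1, 0], [4, 1]]
Result: (1, 0) → (1, 4)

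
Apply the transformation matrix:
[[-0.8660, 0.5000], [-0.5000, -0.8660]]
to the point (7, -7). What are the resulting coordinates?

Matrix multiplication:
[[-0.8660, 0.5000], [-0.5000, -0.8660]] × [7, -7]ᵀ
= [(-0.8660)(7) + (0.5000)(-7), (-0.5000)(7) + (-0.8660)(-7)]ᵀ
= [-9.5620, 2.5620]ᵀ
Result: (-9.5620, 2.5620)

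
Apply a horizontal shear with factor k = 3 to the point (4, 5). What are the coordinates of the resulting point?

Shear matrix for horizontal shear with factor k = 3:
[[1, 3], [0, 1]]
Result: (4, 5) → (19, 5)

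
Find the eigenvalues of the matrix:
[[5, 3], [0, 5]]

Characteristic equation: det(A - λI) = 0
λ² - (trace)λ + (det) = 0
trace = 5 + 5 = 10, det = (5)(5) - (3)(0) = 25
λ² - (10)λ + (25) = 0
λ = (10 ± √((10)² - 4·(25))) / 2 = (10 ± √0) / 2
Solving: λ = 5, 5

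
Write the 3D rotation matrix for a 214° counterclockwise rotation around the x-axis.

Rotation matrix for counterclockwise 214° around x-axis:
cos(214°) = -0.8290, sin(214°) = -0.5592
Result: [[1, 0, 0], [0, -0.8290, 0.5592], [0, -0.5592, -0.8290]]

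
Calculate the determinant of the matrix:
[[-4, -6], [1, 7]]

For a 2×2 matrix [[a, b], [c, d]], det = ad - bc
det = (-4)(7) - (-6)(1) = -28 - -6 = -22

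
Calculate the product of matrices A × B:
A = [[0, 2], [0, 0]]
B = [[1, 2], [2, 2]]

Matrix multiplication:
C[0][0] = 0×1 + 2×2 = 4
C[0][1] = 0×2 + 2×2 = 4
C[1][0] = 0×1 + 0×2 = 0
C[1][1] = 0×2 + 0×2 = 0
Result: [[4, 4], [0, 0]]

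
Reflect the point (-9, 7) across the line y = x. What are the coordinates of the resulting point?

Reflection across line y = x: (-9, 7) → (7, -9)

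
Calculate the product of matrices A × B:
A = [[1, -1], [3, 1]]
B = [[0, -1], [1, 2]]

Matrix multiplication:
C[0][0] = 1×0 + -1×1 = -1
C[0][1] = 1×-1 + -1×2 = -3
C[1][0] = 3×0 + 1×1 = 1
C[1][1] = 3×-1 + 1×2 = -1
Result: [[-1, -3], [1, -1]]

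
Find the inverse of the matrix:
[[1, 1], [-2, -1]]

For [[a,b],[c,d]], inverse = (1/det)·[[d,-b],[-c,a]]
det = (1)(-1) - (1)(-2) = -1 - -2 = 1
Inverse = [[-1, -1], [2, 1]]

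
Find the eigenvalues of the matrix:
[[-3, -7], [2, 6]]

Characteristic equation: det(A - λI) = 0
λ² - (trace)λ + (det) = 0
trace = -3 + 6 = 3, det = (-3)(6) - (-7)(2) = -4
λ² - (3)λ + (-4) = 0
λ = (3 ± √((3)² - 4·(-4))) / 2 = (3 ± √25) / 2
Solving: λ = -1, 4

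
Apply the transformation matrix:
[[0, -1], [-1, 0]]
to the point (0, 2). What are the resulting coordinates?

Matrix multiplication:
[[0, -1], [-1, 0]] × [0, 2]ᵀ
= [(0)(0) + (-1)(2), (-1)(0) + (0)(2)]ᵀ
= [-2, 0]ᵀ
Result: (-2, 0)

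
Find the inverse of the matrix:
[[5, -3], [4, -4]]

For [[a,b],[c,d]], inverse = (1/det)·[[d,-b],[-c,a]]
det = (5)(-4) - (-3)(4) = -20 - -12 = -8
Inverse = (1/-8)·[[-4, 3], [-4, 5]]
= [[1/2, -3/8], [1/2, -5/8]]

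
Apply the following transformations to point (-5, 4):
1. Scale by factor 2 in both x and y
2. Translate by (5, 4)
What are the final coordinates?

Step 1: Scale (-5, 4) by 2 → (-10, 8)
Step 2: Translate by (5, 4) → (-5, 12)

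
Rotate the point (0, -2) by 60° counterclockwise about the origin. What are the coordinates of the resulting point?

Rotation matrix for 60°: [[cos 60°, -sin 60°], [sin 60°, cos 60°]] ≈ [[0.500000, -0.866025], [0.866025, 0.500000]]
[[0.500000, -0.866025], [0.866025, 0.500000]] × [0, -2]ᵀ ≈ [1.7321, -1]ᵀ
Result: (1.7321, -1)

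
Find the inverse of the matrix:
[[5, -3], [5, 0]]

For [[a,b],[c,d]], inverse = (1/det)·[[d,-b],[-c,a]]
det = (5)(0) - (-3)(5) = 0 - -15 = 15
Inverse = (1/15)·[[0, 3], [-5, 5]]
= [[0, 1/5], [-1/3, 1/3]]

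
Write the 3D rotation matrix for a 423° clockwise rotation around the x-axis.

Rotation matrix for clockwise 423° around x-axis:
A clockwise rotation by 423° is a counterclockwise rotation by -423°.
cos(-423°) = 0.4540, sin(-423°) = -0.8910
Result: [[1, 0, 0], [0, 0.4540, 0.8910], [0, -0.8910, 0.4540]]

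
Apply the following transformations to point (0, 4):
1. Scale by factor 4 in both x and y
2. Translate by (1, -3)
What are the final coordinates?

Step 1: Scale (0, 4) by 4 → (0, 16)
Step 2: Translate by (1, -3) → (1, 13)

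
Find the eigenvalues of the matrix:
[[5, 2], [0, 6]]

Characteristic equation: det(A - λI) = 0
λ² - (trace)λ + (det) = 0
trace = 5 + 6 = 11, det = (5)(6) - (2)(0) = 30
λ² - (11)λ + (30) = 0
λ = (11 ± √((11)² - 4·(30))) / 2 = (11 ± √1) / 2
Solving: λ = 5, 6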